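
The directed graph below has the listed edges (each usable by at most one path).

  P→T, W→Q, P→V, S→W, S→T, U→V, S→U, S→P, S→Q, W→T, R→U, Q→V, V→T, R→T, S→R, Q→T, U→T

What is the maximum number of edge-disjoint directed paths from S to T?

6

Assign every edge capacity 1; by Menger, the answer equals the max flow.
Path S→T (+1); total 1.
Path S→P→T (+1); total 2.
Path S→Q→T (+1); total 3.
Path S→R→T (+1); total 4.
Path S→U→T (+1); total 5.
Path S→W→T (+1); total 6.
No residual S→T path; max flow = 6.
Certifying cut of size 6: {S→P, S→Q, S→R, S→T, S→U, S→W}.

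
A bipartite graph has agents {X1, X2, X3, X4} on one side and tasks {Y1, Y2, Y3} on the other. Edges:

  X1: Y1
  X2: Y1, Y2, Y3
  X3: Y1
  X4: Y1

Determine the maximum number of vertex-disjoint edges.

2

Unit-capacity flow: source→left, listed edges, right→sink; max matching = max flow.
Augmenting path X1→Y1 (+1); matched 1.
Augmenting path X2→Y2 (+1); matched 2.
No augmenting path remains; maximum matching = 2.
König certificate: {X2, Y1} is a vertex cover of size 2 (every listed pair touches it), so no matching can be larger.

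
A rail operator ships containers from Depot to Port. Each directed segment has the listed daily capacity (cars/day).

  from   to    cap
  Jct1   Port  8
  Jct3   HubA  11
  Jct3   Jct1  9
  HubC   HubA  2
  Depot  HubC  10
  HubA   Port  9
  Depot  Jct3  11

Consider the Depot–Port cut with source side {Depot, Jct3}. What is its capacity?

30

Edges leaving {Depot, Jct3}: Depot→HubC (10), Jct3→Jct1 (9), Jct3→HubA (11).
Cut capacity = 10 + 9 + 11 = 30.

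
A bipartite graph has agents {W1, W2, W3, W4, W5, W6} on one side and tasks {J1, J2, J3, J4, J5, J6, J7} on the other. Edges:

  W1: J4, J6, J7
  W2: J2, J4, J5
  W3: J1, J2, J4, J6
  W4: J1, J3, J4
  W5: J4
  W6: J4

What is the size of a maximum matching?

5

Unit-capacity flow: source→left, listed edges, right→sink; max matching = max flow.
Augmenting path W1→J4 (+1); matched 1.
Augmenting path W2→J2 (+1); matched 2.
Augmenting path W3→J1 (+1); matched 3.
Augmenting path W4→J3 (+1); matched 4.
Augmenting path W5→J4→W1→J6 (+1); matched 5.
No augmenting path remains; maximum matching = 5.
König certificate: {W1, W2, W3, W4, J4} is a vertex cover of size 5 (every listed pair touches it), so no matching can be larger.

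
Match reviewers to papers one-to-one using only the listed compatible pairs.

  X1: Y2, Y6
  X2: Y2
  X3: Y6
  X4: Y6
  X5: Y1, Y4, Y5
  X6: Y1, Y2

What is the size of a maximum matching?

4

Unit-capacity flow: source→left, listed edges, right→sink; max matching = max flow.
Augmenting path X1→Y2 (+1); matched 1.
Augmenting path X3→Y6 (+1); matched 2.
Augmenting path X5→Y1 (+1); matched 3.
Augmenting path X6→Y1→X5→Y4 (+1); matched 4.
No augmenting path remains; maximum matching = 4.
König certificate: {X5, X6, Y2, Y6} is a vertex cover of size 4 (every listed pair touches it), so no matching can be larger.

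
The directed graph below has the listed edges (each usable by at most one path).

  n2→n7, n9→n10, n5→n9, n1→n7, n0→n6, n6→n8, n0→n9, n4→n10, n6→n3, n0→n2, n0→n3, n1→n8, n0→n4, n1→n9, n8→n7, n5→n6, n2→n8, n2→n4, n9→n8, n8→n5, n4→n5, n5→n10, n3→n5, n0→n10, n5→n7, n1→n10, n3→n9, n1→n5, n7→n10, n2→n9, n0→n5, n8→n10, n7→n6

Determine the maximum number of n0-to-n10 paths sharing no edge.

6

Assign every edge capacity 1; by Menger, the answer equals the max flow.
Path n0→n10 (+1); total 1.
Path n0→n4→n10 (+1); total 2.
Path n0→n5→n10 (+1); total 3.
Path n0→n9→n10 (+1); total 4.
Path n0→n2→n7→n10 (+1); total 5.
Path n0→n6→n8→n10 (+1); total 6.
No residual n0→n10 path; max flow = 6.
Certifying cut of size 6: {n0→n10, n4→n10, n5→n10, n7→n10, n8→n10, n9→n10}.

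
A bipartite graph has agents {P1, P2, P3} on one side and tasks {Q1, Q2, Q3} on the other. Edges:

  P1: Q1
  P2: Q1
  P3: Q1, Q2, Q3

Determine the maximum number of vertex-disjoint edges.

Unit-capacity flow: source→left, listed edges, right→sink; max matching = max flow.
Augmenting path P1→Q1 (+1); matched 1.
Augmenting path P3→Q2 (+1); matched 2.
No augmenting path remains; maximum matching = 2.
König certificate: {P3, Q1} is a vertex cover of size 2 (every listed pair touches it), so no matching can be larger.

2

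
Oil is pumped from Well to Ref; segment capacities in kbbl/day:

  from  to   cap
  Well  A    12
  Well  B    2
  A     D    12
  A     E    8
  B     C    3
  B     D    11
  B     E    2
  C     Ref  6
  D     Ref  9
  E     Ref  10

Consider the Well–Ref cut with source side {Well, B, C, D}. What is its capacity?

29

Edges leaving {Well, B, C, D}: Well→A (12), B→E (2), C→Ref (6), D→Ref (9).
Cut capacity = 12 + 2 + 6 + 9 = 29.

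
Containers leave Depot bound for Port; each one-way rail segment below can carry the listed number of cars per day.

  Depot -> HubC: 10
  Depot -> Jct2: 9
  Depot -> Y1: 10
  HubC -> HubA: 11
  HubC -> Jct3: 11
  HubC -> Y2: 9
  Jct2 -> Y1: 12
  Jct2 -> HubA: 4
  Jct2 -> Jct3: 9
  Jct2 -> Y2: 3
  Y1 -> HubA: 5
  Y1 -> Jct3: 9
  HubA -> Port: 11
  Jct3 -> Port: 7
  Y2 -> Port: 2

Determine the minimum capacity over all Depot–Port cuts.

20

Augment Depot→HubC→HubA→Port: bottleneck 10, flow now 10.
Augment Depot→Jct2→HubA→Port: bottleneck 1, flow now 11.
Augment Depot→Jct2→Jct3→Port: bottleneck 7, flow now 18.
Augment Depot→Jct2→Y2→Port: bottleneck 1, flow now 19.
Augment Depot→Y1→HubA→HubC→Y2→Port: bottleneck 1, flow now 20. (uses reverse residual edge)
No augmenting path remains; maximum flow = 20.
By max-flow min-cut, the minimum cut capacity equals the max flow.
In the residual graph, reachable from Depot: {Depot, HubC, Jct2, Y1, HubA, Jct3, Y2}.
Min-cut edges: HubA→Port (11), Jct3→Port (7), Y2→Port (2); capacity 11 + 7 + 2 = 20.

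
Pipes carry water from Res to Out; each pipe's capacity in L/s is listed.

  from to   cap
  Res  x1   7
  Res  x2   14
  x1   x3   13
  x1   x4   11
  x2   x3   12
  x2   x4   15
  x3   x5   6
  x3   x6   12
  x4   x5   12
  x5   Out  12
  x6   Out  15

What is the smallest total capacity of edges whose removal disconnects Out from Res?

Augment Res→x1→x3→x5→Out: bottleneck 6, flow now 6.
Augment Res→x1→x3→x6→Out: bottleneck 1, flow now 7.
Augment Res→x2→x3→x6→Out: bottleneck 11, flow now 18.
Augment Res→x2→x4→x5→Out: bottleneck 3, flow now 21.
No augmenting path remains; maximum flow = 21.
By max-flow min-cut, the minimum cut capacity equals the max flow.
In the residual graph, reachable from Res: {Res}.
Min-cut edges: Res→x1 (7), Res→x2 (14); capacity 7 + 14 = 21.

21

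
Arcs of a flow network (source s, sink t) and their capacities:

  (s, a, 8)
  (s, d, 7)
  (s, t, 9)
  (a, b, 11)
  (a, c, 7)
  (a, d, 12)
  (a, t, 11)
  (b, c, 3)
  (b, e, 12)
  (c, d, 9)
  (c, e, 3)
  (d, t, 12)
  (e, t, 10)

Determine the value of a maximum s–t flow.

Augment s→t: bottleneck 9, flow now 9.
Augment s→a→t: bottleneck 8, flow now 17.
Augment s→d→t: bottleneck 7, flow now 24.
No augmenting path remains; maximum flow = 24.
In the residual graph, reachable from s: {s}.
Min-cut edges: s→a (8), s→d (7), s→t (9); capacity 8 + 7 + 9 = 24.
This cut is saturated, so no flow can exceed 24.

24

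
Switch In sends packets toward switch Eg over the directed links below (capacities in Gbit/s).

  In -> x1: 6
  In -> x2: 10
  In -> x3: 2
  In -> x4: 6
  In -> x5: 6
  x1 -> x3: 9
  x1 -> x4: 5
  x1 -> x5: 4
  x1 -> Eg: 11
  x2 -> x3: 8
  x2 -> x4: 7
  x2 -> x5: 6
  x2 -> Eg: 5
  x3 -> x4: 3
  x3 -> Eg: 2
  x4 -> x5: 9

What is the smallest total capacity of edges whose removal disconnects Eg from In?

Augment In→x1→Eg: bottleneck 6, flow now 6.
Augment In→x2→Eg: bottleneck 5, flow now 11.
Augment In→x3→Eg: bottleneck 2, flow now 13.
No augmenting path remains; maximum flow = 13.
By max-flow min-cut, the minimum cut capacity equals the max flow.
In the residual graph, reachable from In: {In, x2, x3, x4, x5}.
Min-cut edges: In→x1 (6), x2→Eg (5), x3→Eg (2); capacity 6 + 5 + 2 = 13.

13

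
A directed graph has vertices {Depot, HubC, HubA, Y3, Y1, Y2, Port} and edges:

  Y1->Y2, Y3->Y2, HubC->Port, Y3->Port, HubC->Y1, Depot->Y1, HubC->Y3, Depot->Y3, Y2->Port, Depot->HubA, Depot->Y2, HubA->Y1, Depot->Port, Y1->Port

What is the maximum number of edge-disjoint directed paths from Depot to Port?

Assign every edge capacity 1; by Menger, the answer equals the max flow.
Path Depot→Port (+1); total 1.
Path Depot→Y3→Port (+1); total 2.
Path Depot→Y1→Port (+1); total 3.
Path Depot→Y2→Port (+1); total 4.
No residual Depot→Port path; max flow = 4.
Certifying cut of size 4: {Depot→Port, Depot→Y3, Y1→Port, Y2→Port}.

4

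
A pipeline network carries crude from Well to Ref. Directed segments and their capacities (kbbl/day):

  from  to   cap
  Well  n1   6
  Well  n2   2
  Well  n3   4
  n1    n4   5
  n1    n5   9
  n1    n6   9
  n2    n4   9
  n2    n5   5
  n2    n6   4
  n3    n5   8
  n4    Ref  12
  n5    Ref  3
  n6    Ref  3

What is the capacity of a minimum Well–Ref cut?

Augment Well→n1→n4→Ref: bottleneck 5, flow now 5.
Augment Well→n1→n5→Ref: bottleneck 1, flow now 6.
Augment Well→n2→n4→Ref: bottleneck 2, flow now 8.
Augment Well→n3→n5→Ref: bottleneck 2, flow now 10.
Augment Well→n3→n5→n1→n6→Ref: bottleneck 1, flow now 11. (uses reverse residual edge)
No augmenting path remains; maximum flow = 11.
By max-flow min-cut, the minimum cut capacity equals the max flow.
In the residual graph, reachable from Well: {Well, n3, n5}.
Min-cut edges: Well→n1 (6), Well→n2 (2), n5→Ref (3); capacity 6 + 2 + 3 = 11.

11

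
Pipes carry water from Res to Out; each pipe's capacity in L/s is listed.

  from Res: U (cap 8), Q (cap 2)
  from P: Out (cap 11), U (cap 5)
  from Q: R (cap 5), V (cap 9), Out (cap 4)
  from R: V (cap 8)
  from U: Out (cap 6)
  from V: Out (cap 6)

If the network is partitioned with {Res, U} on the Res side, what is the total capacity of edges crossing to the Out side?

8

Edges leaving {Res, U}: Res→Q (2), U→Out (6).
Cut capacity = 2 + 6 = 8.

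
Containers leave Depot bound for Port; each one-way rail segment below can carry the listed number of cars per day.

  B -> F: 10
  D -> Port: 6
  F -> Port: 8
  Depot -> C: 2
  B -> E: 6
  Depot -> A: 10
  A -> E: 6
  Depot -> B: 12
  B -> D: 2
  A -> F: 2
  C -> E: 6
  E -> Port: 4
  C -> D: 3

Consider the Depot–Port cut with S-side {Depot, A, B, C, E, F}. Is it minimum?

No — its capacity is 17, but the minimum cut has capacity 16.

Given cut capacity: 2 + 3 + 4 + 8 = 17.
Augment Depot→A→E→Port: bottleneck 4, flow now 4.
Augment Depot→A→F→Port: bottleneck 2, flow now 6.
Augment Depot→B→D→Port: bottleneck 2, flow now 8.
Augment Depot→B→F→Port: bottleneck 6, flow now 14.
Augment Depot→C→D→Port: bottleneck 2, flow now 16.
No augmenting path remains; maximum flow = 16.
In the residual graph, reachable from Depot: {Depot, A, B, E, F}.
Min-cut edges: Depot→C (2), B→D (2), E→Port (4), F→Port (8); capacity 2 + 2 + 4 + 8 = 16.
Cut capacity 17 exceeds the max flow 16, so it is not minimum.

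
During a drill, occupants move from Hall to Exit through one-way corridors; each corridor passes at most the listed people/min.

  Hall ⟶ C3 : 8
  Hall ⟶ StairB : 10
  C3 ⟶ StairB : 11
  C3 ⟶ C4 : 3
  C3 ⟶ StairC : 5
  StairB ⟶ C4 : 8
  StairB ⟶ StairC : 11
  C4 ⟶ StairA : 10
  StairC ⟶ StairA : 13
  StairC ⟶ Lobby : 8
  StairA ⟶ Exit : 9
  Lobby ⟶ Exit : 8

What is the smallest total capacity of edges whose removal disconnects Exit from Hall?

17

Augment Hall→C3→C4→StairA→Exit: bottleneck 3, flow now 3.
Augment Hall→C3→StairC→StairA→Exit: bottleneck 5, flow now 8.
Augment Hall→StairB→C4→StairA→Exit: bottleneck 1, flow now 9.
Augment Hall→StairB→StairC→Lobby→Exit: bottleneck 8, flow now 17.
No augmenting path remains; maximum flow = 17.
By max-flow min-cut, the minimum cut capacity equals the max flow.
In the residual graph, reachable from Hall: {Hall, C3, StairB, C4, StairC, StairA}.
Min-cut edges: StairC→Lobby (8), StairA→Exit (9); capacity 8 + 9 = 17.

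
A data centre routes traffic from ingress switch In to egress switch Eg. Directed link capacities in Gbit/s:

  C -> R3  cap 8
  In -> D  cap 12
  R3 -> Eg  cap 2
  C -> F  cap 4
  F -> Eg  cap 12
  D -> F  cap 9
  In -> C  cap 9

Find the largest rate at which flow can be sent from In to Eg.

14

Augment In→C→F→Eg: bottleneck 4, flow now 4.
Augment In→C→R3→Eg: bottleneck 2, flow now 6.
Augment In→D→F→Eg: bottleneck 8, flow now 14.
No augmenting path remains; maximum flow = 14.
In the residual graph, reachable from In: {In, C, D, F, R3}.
Min-cut edges: F→Eg (12), R3→Eg (2); capacity 12 + 2 = 14.
This cut is saturated, so no flow can exceed 14.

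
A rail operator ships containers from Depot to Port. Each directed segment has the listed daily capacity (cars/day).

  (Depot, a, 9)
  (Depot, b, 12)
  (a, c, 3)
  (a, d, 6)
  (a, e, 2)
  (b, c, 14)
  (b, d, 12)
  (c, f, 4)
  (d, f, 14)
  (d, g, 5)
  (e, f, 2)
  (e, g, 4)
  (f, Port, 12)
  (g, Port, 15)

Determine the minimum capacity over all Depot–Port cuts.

19

Augment Depot→a→c→f→Port: bottleneck 3, flow now 3.
Augment Depot→a→d→f→Port: bottleneck 6, flow now 9.
Augment Depot→b→c→f→Port: bottleneck 1, flow now 10.
Augment Depot→b→d→f→Port: bottleneck 2, flow now 12.
Augment Depot→b→d→g→Port: bottleneck 5, flow now 17.
Augment Depot→b→c→a→e→g→Port: bottleneck 2, flow now 19. (uses reverse residual edge)
No augmenting path remains; maximum flow = 19.
By max-flow min-cut, the minimum cut capacity equals the max flow.
In the residual graph, reachable from Depot: {Depot, a, b, c, d, f}.
Min-cut edges: a→e (2), d→g (5), f→Port (12); capacity 2 + 5 + 12 = 19.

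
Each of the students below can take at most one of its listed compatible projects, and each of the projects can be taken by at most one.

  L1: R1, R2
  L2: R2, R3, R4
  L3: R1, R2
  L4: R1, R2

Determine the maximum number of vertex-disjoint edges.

3

Unit-capacity flow: source→left, listed edges, right→sink; max matching = max flow.
Augmenting path L1→R1 (+1); matched 1.
Augmenting path L2→R2 (+1); matched 2.
Augmenting path L3→R2→L2→R3 (+1); matched 3.
No augmenting path remains; maximum matching = 3.
König certificate: {L2, R1, R2} is a vertex cover of size 3 (every listed pair touches it), so no matching can be larger.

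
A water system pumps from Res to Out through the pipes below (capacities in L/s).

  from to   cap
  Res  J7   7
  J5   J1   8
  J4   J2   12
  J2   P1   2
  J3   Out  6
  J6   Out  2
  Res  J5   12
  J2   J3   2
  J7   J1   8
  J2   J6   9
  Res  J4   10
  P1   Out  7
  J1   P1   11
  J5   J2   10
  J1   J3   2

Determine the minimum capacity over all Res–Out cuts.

13

Augment Res→J4→J2→J3→Out: bottleneck 2, flow now 2.
Augment Res→J4→J2→J6→Out: bottleneck 2, flow now 4.
Augment Res→J4→J2→P1→Out: bottleneck 2, flow now 6.
Augment Res→J5→J1→J3→Out: bottleneck 2, flow now 8.
Augment Res→J5→J1→P1→Out: bottleneck 5, flow now 13.
No augmenting path remains; maximum flow = 13.
By max-flow min-cut, the minimum cut capacity equals the max flow.
In the residual graph, reachable from Res: {Res, J4, J5, J7, J1, J2, J6, P1}.
Min-cut edges: J1→J3 (2), J2→J3 (2), J6→Out (2), P1→Out (7); capacity 2 + 2 + 2 + 7 = 13.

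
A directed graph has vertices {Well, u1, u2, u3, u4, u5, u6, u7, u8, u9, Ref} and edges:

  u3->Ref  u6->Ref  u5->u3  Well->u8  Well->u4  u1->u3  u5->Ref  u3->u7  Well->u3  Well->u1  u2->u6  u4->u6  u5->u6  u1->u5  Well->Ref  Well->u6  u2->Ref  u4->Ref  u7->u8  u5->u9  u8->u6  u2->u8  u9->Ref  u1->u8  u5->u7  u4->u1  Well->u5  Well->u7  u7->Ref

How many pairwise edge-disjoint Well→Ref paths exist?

Assign every edge capacity 1; by Menger, the answer equals the max flow.
Path Well→Ref (+1); total 1.
Path Well→u3→Ref (+1); total 2.
Path Well→u4→Ref (+1); total 3.
Path Well→u5→Ref (+1); total 4.
Path Well→u6→Ref (+1); total 5.
Path Well→u7→Ref (+1); total 6.
Path Well→u1→u5→u9→Ref (+1); total 7.
No residual Well→Ref path; max flow = 7.
Certifying cut of size 7: {Well→Ref, Well→u1, Well→u3, Well→u4, Well→u5, Well→u7, u6→Ref}.

7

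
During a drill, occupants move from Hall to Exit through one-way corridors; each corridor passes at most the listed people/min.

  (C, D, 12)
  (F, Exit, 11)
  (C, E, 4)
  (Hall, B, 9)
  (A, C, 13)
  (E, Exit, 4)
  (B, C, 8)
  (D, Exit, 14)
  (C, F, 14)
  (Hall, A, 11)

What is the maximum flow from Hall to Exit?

19

Augment Hall→A→C→D→Exit: bottleneck 11, flow now 11.
Augment Hall→B→C→D→Exit: bottleneck 1, flow now 12.
Augment Hall→B→C→E→Exit: bottleneck 4, flow now 16.
Augment Hall→B→C→F→Exit: bottleneck 3, flow now 19.
No augmenting path remains; maximum flow = 19.
In the residual graph, reachable from Hall: {Hall, B}.
Min-cut edges: Hall→A (11), B→C (8); capacity 11 + 8 = 19.
This cut is saturated, so no flow can exceed 19.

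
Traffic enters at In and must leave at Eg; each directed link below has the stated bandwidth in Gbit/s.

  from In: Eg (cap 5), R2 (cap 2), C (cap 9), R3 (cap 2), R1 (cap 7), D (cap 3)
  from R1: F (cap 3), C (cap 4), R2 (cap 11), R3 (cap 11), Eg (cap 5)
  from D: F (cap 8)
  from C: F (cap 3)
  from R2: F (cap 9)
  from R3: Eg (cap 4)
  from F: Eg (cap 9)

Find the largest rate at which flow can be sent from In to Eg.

22

Augment In→Eg: bottleneck 5, flow now 5.
Augment In→R1→Eg: bottleneck 5, flow now 10.
Augment In→R3→Eg: bottleneck 2, flow now 12.
Augment In→R1→R3→Eg: bottleneck 2, flow now 14.
Augment In→D→F→Eg: bottleneck 3, flow now 17.
Augment In→C→F→Eg: bottleneck 3, flow now 20.
Augment In→R2→F→Eg: bottleneck 2, flow now 22.
No augmenting path remains; maximum flow = 22.
In the residual graph, reachable from In: {In, C}.
Min-cut edges: In→R1 (7), In→D (3), In→R2 (2), In→R3 (2), In→Eg (5), C→F (3); capacity 7 + 3 + 2 + 2 + 5 + 3 = 22.
This cut is saturated, so no flow can exceed 22.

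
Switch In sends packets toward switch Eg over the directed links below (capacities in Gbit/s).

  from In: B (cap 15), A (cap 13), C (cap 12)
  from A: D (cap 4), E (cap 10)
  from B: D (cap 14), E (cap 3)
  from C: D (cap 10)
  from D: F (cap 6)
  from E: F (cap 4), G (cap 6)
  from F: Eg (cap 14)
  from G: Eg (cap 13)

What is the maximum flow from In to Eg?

16

Augment In→A→D→F→Eg: bottleneck 4, flow now 4.
Augment In→A→E→F→Eg: bottleneck 4, flow now 8.
Augment In→A→E→G→Eg: bottleneck 5, flow now 13.
Augment In→B→D→F→Eg: bottleneck 2, flow now 15.
Augment In→B→E→G→Eg: bottleneck 1, flow now 16.
No augmenting path remains; maximum flow = 16.
In the residual graph, reachable from In: {In, A, B, C, D, E}.
Min-cut edges: D→F (6), E→F (4), E→G (6); capacity 6 + 4 + 6 = 16.
This cut is saturated, so no flow can exceed 16.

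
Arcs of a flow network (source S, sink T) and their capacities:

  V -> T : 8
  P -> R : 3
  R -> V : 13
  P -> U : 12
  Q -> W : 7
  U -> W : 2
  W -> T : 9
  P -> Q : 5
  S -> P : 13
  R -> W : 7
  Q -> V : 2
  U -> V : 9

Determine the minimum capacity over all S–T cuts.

13

Augment S→P→Q→V→T: bottleneck 2, flow now 2.
Augment S→P→Q→W→T: bottleneck 3, flow now 5.
Augment S→P→R→V→T: bottleneck 3, flow now 8.
Augment S→P→U→V→T: bottleneck 3, flow now 11.
Augment S→P→U→W→T: bottleneck 2, flow now 13.
No augmenting path remains; maximum flow = 13.
By max-flow min-cut, the minimum cut capacity equals the max flow.
In the residual graph, reachable from S: {S}.
Min-cut edges: S→P (13); capacity 13 = 13.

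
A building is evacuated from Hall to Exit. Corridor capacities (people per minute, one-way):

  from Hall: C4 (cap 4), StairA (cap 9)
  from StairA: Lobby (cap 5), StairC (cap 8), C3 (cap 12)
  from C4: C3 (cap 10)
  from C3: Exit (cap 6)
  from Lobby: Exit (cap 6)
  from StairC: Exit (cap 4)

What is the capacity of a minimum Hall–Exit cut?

Augment Hall→StairA→C3→Exit: bottleneck 6, flow now 6.
Augment Hall→StairA→Lobby→Exit: bottleneck 3, flow now 9.
Augment Hall→C4→C3→StairA→Lobby→Exit: bottleneck 2, flow now 11. (uses reverse residual edge)
Augment Hall→C4→C3→StairA→StairC→Exit: bottleneck 2, flow now 13. (uses reverse residual edge)
No augmenting path remains; maximum flow = 13.
By max-flow min-cut, the minimum cut capacity equals the max flow.
In the residual graph, reachable from Hall: {Hall}.
Min-cut edges: Hall→StairA (9), Hall→C4 (4); capacity 9 + 4 = 13.

13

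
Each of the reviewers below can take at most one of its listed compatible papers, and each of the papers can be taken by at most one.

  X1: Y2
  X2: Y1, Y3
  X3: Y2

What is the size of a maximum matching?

2

Unit-capacity flow: source→left, listed edges, right→sink; max matching = max flow.
Augmenting path X1→Y2 (+1); matched 1.
Augmenting path X2→Y1 (+1); matched 2.
No augmenting path remains; maximum matching = 2.
König certificate: {X2, Y2} is a vertex cover of size 2 (every listed pair touches it), so no matching can be larger.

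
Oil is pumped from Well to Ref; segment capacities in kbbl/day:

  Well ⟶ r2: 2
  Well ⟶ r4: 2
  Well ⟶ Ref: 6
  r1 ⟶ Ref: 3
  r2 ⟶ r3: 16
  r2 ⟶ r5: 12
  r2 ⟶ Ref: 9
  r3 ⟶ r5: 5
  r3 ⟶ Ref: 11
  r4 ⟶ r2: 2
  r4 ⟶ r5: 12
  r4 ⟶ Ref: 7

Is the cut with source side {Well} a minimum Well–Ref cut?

Yes — it is a minimum cut (capacity 10).

Given cut capacity: 2 + 2 + 6 = 10.
Augment Well→Ref: bottleneck 6, flow now 6.
Augment Well→r2→Ref: bottleneck 2, flow now 8.
Augment Well→r4→Ref: bottleneck 2, flow now 10.
No augmenting path remains; maximum flow = 10.
Cut capacity 10 equals the max flow, so it is a minimum cut.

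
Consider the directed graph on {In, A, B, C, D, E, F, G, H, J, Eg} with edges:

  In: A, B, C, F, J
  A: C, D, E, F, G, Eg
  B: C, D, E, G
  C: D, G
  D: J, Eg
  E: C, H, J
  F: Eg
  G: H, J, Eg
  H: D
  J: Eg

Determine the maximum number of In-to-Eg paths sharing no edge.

Assign every edge capacity 1; by Menger, the answer equals the max flow.
Path In→A→Eg (+1); total 1.
Path In→F→Eg (+1); total 2.
Path In→J→Eg (+1); total 3.
Path In→B→D→Eg (+1); total 4.
Path In→C→G→Eg (+1); total 5.
No residual In→Eg path; max flow = 5.
Certifying cut of size 5: {In→A, In→B, In→C, In→F, In→J}.

5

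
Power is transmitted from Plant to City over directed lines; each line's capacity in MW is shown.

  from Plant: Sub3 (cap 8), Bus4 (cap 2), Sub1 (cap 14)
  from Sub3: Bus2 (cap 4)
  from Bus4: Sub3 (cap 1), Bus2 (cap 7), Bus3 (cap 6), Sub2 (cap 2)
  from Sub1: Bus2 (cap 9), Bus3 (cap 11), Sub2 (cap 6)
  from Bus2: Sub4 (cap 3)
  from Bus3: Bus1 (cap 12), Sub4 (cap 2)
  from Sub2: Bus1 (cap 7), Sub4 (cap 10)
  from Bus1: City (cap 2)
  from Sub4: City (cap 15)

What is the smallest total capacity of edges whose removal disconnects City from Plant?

Augment Plant→Sub3→Bus2→Sub4→City: bottleneck 3, flow now 3.
Augment Plant→Bus4→Bus3→Bus1→City: bottleneck 2, flow now 5.
Augment Plant→Sub1→Bus3→Sub4→City: bottleneck 2, flow now 7.
Augment Plant→Sub1→Sub2→Sub4→City: bottleneck 6, flow now 13.
Augment Plant→Sub1→Bus3→Bus4→Sub2→Sub4→City: bottleneck 2, flow now 15. (uses reverse residual edge)
No augmenting path remains; maximum flow = 15.
By max-flow min-cut, the minimum cut capacity equals the max flow.
In the residual graph, reachable from Plant: {Plant, Sub3, Sub1, Bus2, Bus3, Bus1}.
Min-cut edges: Plant→Bus4 (2), Sub1→Sub2 (6), Bus2→Sub4 (3), Bus3→Sub4 (2), Bus1→City (2); capacity 2 + 6 + 3 + 2 + 2 = 15.

15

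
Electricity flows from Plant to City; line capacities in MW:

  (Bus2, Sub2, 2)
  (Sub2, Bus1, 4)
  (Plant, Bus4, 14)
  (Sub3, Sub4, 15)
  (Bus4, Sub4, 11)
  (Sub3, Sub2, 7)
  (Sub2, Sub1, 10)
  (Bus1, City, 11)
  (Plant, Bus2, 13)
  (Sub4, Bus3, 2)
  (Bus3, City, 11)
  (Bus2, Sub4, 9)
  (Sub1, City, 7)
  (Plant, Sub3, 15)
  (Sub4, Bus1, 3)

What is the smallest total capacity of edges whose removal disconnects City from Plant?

Augment Plant→Bus2→Sub4→Bus3→City: bottleneck 2, flow now 2.
Augment Plant→Bus2→Sub4→Bus1→City: bottleneck 3, flow now 5.
Augment Plant→Bus2→Sub2→Sub1→City: bottleneck 2, flow now 7.
Augment Plant→Sub3→Sub2→Sub1→City: bottleneck 5, flow now 12.
Augment Plant→Sub3→Sub2→Bus1→City: bottleneck 2, flow now 14.
No augmenting path remains; maximum flow = 14.
By max-flow min-cut, the minimum cut capacity equals the max flow.
In the residual graph, reachable from Plant: {Plant, Bus2, Sub3, Bus4, Sub4}.
Min-cut edges: Bus2→Sub2 (2), Sub3→Sub2 (7), Sub4→Bus3 (2), Sub4→Bus1 (3); capacity 2 + 7 + 2 + 3 = 14.

14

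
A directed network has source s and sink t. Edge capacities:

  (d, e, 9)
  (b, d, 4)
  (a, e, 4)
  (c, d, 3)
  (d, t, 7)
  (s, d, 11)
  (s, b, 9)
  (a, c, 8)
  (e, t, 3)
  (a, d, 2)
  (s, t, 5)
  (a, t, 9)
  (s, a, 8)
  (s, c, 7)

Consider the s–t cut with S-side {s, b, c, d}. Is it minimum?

No — its capacity is 29, but the minimum cut has capacity 23.

Given cut capacity: 8 + 5 + 9 + 7 = 29.
Augment s→t: bottleneck 5, flow now 5.
Augment s→a→t: bottleneck 8, flow now 13.
Augment s→d→t: bottleneck 7, flow now 20.
Augment s→d→e→t: bottleneck 3, flow now 23.
No augmenting path remains; maximum flow = 23.
In the residual graph, reachable from s: {s, b, c, d, e}.
Min-cut edges: s→a (8), s→t (5), d→t (7), e→t (3); capacity 8 + 5 + 7 + 3 = 23.
Cut capacity 29 exceeds the max flow 23, so it is not minimum.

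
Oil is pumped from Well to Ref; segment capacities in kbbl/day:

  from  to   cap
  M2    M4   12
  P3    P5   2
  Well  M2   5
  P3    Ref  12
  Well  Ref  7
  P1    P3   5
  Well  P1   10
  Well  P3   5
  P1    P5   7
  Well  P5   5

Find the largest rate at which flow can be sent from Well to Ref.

17

Augment Well→Ref: bottleneck 7, flow now 7.
Augment Well→P3→Ref: bottleneck 5, flow now 12.
Augment Well→P1→P3→Ref: bottleneck 5, flow now 17.
No augmenting path remains; maximum flow = 17.
In the residual graph, reachable from Well: {Well, M2, P1, P5, M4}.
Min-cut edges: Well→P3 (5), Well→Ref (7), P1→P3 (5); capacity 5 + 7 + 5 = 17.
This cut is saturated, so no flow can exceed 17.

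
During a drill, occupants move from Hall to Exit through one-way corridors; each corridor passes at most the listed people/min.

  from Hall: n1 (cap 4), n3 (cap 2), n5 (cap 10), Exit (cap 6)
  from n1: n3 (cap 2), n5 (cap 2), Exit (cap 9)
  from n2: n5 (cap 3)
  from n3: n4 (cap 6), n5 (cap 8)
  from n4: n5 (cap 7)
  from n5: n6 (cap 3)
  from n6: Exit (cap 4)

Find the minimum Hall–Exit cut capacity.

Augment Hall→Exit: bottleneck 6, flow now 6.
Augment Hall→n1→Exit: bottleneck 4, flow now 10.
Augment Hall→n5→n6→Exit: bottleneck 3, flow now 13.
No augmenting path remains; maximum flow = 13.
By max-flow min-cut, the minimum cut capacity equals the max flow.
In the residual graph, reachable from Hall: {Hall, n3, n4, n5}.
Min-cut edges: Hall→n1 (4), Hall→Exit (6), n5→n6 (3); capacity 4 + 6 + 3 = 13.

13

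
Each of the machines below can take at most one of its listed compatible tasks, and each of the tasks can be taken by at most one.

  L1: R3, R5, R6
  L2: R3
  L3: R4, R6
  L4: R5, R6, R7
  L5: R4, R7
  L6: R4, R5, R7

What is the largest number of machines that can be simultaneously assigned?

5

Unit-capacity flow: source→left, listed edges, right→sink; max matching = max flow.
Augmenting path L1→R3 (+1); matched 1.
Augmenting path L3→R4 (+1); matched 2.
Augmenting path L4→R5 (+1); matched 3.
Augmenting path L5→R7 (+1); matched 4.
Augmenting path L2→R3→L1→R6 (+1); matched 5.
No augmenting path remains; maximum matching = 5.
König certificate: {R3, R4, R5, R6, R7} is a vertex cover of size 5 (every listed pair touches it), so no matching can be larger.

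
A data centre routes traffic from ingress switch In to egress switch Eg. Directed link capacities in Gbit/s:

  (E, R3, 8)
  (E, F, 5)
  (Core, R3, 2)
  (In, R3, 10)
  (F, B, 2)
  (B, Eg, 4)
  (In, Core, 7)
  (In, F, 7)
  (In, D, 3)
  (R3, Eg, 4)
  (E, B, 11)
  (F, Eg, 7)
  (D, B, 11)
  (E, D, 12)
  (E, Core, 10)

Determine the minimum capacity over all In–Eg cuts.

Augment In→R3→Eg: bottleneck 4, flow now 4.
Augment In→F→Eg: bottleneck 7, flow now 11.
Augment In→D→B→Eg: bottleneck 3, flow now 14.
No augmenting path remains; maximum flow = 14.
By max-flow min-cut, the minimum cut capacity equals the max flow.
In the residual graph, reachable from In: {In, Core, R3}.
Min-cut edges: In→D (3), In→F (7), R3→Eg (4); capacity 3 + 7 + 4 = 14.

14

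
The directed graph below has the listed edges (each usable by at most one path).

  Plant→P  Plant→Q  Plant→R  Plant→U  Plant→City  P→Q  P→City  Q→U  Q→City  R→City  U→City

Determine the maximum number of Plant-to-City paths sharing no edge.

Assign every edge capacity 1; by Menger, the answer equals the max flow.
Path Plant→City (+1); total 1.
Path Plant→P→City (+1); total 2.
Path Plant→Q→City (+1); total 3.
Path Plant→R→City (+1); total 4.
Path Plant→U→City (+1); total 5.
No residual Plant→City path; max flow = 5.
Certifying cut of size 5: {Plant→City, Plant→P, Plant→Q, Plant→R, Plant→U}.

5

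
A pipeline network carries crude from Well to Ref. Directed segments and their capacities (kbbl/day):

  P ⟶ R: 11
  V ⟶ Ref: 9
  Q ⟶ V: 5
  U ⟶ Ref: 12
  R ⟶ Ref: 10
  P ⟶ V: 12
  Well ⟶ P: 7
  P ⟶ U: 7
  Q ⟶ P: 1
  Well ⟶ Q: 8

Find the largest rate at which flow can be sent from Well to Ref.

13

Augment Well→P→R→Ref: bottleneck 7, flow now 7.
Augment Well→Q→V→Ref: bottleneck 5, flow now 12.
Augment Well→Q→P→R→Ref: bottleneck 1, flow now 13.
No augmenting path remains; maximum flow = 13.
In the residual graph, reachable from Well: {Well, Q}.
Min-cut edges: Well→P (7), Q→P (1), Q→V (5); capacity 7 + 1 + 5 = 13.
This cut is saturated, so no flow can exceed 13.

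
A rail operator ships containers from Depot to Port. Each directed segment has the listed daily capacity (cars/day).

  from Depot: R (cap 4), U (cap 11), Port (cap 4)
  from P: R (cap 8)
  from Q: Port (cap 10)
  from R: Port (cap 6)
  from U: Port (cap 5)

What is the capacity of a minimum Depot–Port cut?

13

Augment Depot→Port: bottleneck 4, flow now 4.
Augment Depot→R→Port: bottleneck 4, flow now 8.
Augment Depot→U→Port: bottleneck 5, flow now 13.
No augmenting path remains; maximum flow = 13.
By max-flow min-cut, the minimum cut capacity equals the max flow.
In the residual graph, reachable from Depot: {Depot, U}.
Min-cut edges: Depot→R (4), Depot→Port (4), U→Port (5); capacity 4 + 4 + 5 = 13.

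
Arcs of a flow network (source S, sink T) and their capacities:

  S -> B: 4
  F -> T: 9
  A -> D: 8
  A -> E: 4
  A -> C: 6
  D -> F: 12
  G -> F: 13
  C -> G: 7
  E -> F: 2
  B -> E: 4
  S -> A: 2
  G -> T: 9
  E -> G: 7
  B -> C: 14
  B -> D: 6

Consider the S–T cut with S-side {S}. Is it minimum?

Given cut capacity: 2 + 4 = 6.
Augment S→A→C→G→T: bottleneck 2, flow now 2.
Augment S→B→C→G→T: bottleneck 4, flow now 6.
No augmenting path remains; maximum flow = 6.
Cut capacity 6 equals the max flow, so it is a minimum cut.

Yes — it is a minimum cut (capacity 6).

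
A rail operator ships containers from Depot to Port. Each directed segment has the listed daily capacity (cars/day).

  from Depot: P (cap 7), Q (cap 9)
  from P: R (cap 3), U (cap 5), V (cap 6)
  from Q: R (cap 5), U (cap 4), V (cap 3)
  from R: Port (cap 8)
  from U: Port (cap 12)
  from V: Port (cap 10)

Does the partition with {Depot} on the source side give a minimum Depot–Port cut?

Given cut capacity: 7 + 9 = 16.
Augment Depot→P→R→Port: bottleneck 3, flow now 3.
Augment Depot→P→U→Port: bottleneck 4, flow now 7.
Augment Depot→Q→R→Port: bottleneck 5, flow now 12.
Augment Depot→Q→U→Port: bottleneck 4, flow now 16.
No augmenting path remains; maximum flow = 16.
Cut capacity 16 equals the max flow, so it is a minimum cut.

Yes — it is a minimum cut (capacity 16).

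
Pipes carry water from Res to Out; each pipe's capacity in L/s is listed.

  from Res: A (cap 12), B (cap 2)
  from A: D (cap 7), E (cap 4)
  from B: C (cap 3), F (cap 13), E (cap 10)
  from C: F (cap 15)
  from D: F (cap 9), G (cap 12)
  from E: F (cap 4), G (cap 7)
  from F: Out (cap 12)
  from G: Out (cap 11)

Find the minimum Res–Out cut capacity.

Augment Res→B→F→Out: bottleneck 2, flow now 2.
Augment Res→A→D→F→Out: bottleneck 7, flow now 9.
Augment Res→A→E→F→Out: bottleneck 3, flow now 12.
Augment Res→A→E→G→Out: bottleneck 1, flow now 13.
No augmenting path remains; maximum flow = 13.
By max-flow min-cut, the minimum cut capacity equals the max flow.
In the residual graph, reachable from Res: {Res, A}.
Min-cut edges: Res→B (2), A→D (7), A→E (4); capacity 2 + 7 + 4 = 13.

13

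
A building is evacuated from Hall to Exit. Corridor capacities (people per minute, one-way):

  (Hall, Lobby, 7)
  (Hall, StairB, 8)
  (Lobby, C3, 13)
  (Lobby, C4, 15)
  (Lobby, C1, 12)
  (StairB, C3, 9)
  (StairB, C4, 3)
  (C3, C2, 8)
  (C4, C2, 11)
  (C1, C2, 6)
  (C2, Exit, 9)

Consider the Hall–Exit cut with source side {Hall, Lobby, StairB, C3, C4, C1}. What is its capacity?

Edges leaving {Hall, Lobby, StairB, C3, C4, C1}: C3→C2 (8), C4→C2 (11), C1→C2 (6).
Cut capacity = 8 + 11 + 6 = 25.

25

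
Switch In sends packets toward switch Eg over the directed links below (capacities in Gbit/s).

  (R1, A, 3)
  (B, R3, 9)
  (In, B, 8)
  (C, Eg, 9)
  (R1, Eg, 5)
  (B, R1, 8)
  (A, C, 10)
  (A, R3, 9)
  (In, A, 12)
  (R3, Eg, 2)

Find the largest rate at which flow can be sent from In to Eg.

Augment In→B→R3→Eg: bottleneck 2, flow now 2.
Augment In→B→R1→Eg: bottleneck 5, flow now 7.
Augment In→A→C→Eg: bottleneck 9, flow now 16.
No augmenting path remains; maximum flow = 16.
In the residual graph, reachable from In: {In, B, A, R3, R1, C}.
Min-cut edges: R3→Eg (2), R1→Eg (5), C→Eg (9); capacity 2 + 5 + 9 = 16.
This cut is saturated, so no flow can exceed 16.

16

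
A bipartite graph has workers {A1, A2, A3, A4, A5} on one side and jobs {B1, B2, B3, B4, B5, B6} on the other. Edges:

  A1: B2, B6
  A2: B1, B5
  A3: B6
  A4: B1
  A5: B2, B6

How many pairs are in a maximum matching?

4

Unit-capacity flow: source→left, listed edges, right→sink; max matching = max flow.
Augmenting path A1→B2 (+1); matched 1.
Augmenting path A2→B1 (+1); matched 2.
Augmenting path A3→B6 (+1); matched 3.
Augmenting path A4→B1→A2→B5 (+1); matched 4.
No augmenting path remains; maximum matching = 4.
König certificate: {A2, A4, B2, B6} is a vertex cover of size 4 (every listed pair touches it), so no matching can be larger.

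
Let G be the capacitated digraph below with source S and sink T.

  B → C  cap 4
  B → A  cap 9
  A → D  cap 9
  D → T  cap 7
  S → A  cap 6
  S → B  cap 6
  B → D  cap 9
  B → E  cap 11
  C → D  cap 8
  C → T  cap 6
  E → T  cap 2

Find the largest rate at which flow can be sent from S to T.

12

Augment S→A→D→T: bottleneck 6, flow now 6.
Augment S→B→C→T: bottleneck 4, flow now 10.
Augment S→B→D→T: bottleneck 1, flow now 11.
Augment S→B→E→T: bottleneck 1, flow now 12.
No augmenting path remains; maximum flow = 12.
In the residual graph, reachable from S: {S}.
Min-cut edges: S→A (6), S→B (6); capacity 6 + 6 = 12.
This cut is saturated, so no flow can exceed 12.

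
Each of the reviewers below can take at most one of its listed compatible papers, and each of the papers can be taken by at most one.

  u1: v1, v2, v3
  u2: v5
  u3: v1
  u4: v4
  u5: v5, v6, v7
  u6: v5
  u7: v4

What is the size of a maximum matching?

5

Unit-capacity flow: source→left, listed edges, right→sink; max matching = max flow.
Augmenting path u1→v1 (+1); matched 1.
Augmenting path u2→v5 (+1); matched 2.
Augmenting path u4→v4 (+1); matched 3.
Augmenting path u5→v6 (+1); matched 4.
Augmenting path u3→v1→u1→v2 (+1); matched 5.
No augmenting path remains; maximum matching = 5.
König certificate: {u1, u3, u5, v4, v5} is a vertex cover of size 5 (every listed pair touches it), so no matching can be larger.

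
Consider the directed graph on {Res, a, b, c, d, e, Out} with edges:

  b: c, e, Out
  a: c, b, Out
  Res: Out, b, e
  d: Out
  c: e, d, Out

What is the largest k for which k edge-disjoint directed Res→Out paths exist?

2

Assign every edge capacity 1; by Menger, the answer equals the max flow.
Path Res→Out (+1); total 1.
Path Res→b→Out (+1); total 2.
No residual Res→Out path; max flow = 2.
Certifying cut of size 2: {Res→Out, Res→b}.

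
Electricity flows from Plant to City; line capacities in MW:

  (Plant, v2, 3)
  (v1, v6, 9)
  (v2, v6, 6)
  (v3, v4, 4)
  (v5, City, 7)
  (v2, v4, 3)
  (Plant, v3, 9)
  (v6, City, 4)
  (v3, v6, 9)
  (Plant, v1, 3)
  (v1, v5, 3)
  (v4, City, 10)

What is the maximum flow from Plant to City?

14

Augment Plant→v1→v5→City: bottleneck 3, flow now 3.
Augment Plant→v2→v4→City: bottleneck 3, flow now 6.
Augment Plant→v3→v4→City: bottleneck 4, flow now 10.
Augment Plant→v3→v6→City: bottleneck 4, flow now 14.
No augmenting path remains; maximum flow = 14.
In the residual graph, reachable from Plant: {Plant, v3, v6}.
Min-cut edges: Plant→v1 (3), Plant→v2 (3), v3→v4 (4), v6→City (4); capacity 3 + 3 + 4 + 4 = 14.
This cut is saturated, so no flow can exceed 14.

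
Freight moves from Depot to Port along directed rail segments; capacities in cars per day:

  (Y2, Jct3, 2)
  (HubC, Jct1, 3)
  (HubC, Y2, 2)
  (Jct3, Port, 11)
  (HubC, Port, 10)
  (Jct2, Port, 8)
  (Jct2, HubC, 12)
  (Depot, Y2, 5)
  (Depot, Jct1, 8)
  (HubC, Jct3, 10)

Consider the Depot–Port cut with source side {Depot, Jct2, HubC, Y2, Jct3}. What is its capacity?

40

Edges leaving {Depot, Jct2, HubC, Y2, Jct3}: Depot→Jct1 (8), Jct2→Port (8), HubC→Jct1 (3), HubC→Port (10), Jct3→Port (11).
Cut capacity = 8 + 8 + 3 + 10 + 11 = 40.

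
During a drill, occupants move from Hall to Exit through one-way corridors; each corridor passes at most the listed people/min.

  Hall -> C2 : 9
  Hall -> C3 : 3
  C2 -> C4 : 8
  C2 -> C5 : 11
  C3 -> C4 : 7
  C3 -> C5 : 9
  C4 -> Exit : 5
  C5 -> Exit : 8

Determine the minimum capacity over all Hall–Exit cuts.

12

Augment Hall→C2→C4→Exit: bottleneck 5, flow now 5.
Augment Hall→C2→C5→Exit: bottleneck 4, flow now 9.
Augment Hall→C3→C5→Exit: bottleneck 3, flow now 12.
No augmenting path remains; maximum flow = 12.
By max-flow min-cut, the minimum cut capacity equals the max flow.
In the residual graph, reachable from Hall: {Hall}.
Min-cut edges: Hall→C2 (9), Hall→C3 (3); capacity 9 + 3 = 12.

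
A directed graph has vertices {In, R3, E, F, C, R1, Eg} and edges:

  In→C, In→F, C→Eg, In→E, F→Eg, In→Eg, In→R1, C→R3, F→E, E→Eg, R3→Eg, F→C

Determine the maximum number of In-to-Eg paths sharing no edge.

Assign every edge capacity 1; by Menger, the answer equals the max flow.
Path In→Eg (+1); total 1.
Path In→E→Eg (+1); total 2.
Path In→F→Eg (+1); total 3.
Path In→C→Eg (+1); total 4.
No residual In→Eg path; max flow = 4.
Certifying cut of size 4: {In→C, In→E, In→Eg, In→F}.

4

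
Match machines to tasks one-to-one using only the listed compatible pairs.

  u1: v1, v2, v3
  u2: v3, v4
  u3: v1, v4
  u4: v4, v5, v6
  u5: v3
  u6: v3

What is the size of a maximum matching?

5

Unit-capacity flow: source→left, listed edges, right→sink; max matching = max flow.
Augmenting path u1→v1 (+1); matched 1.
Augmenting path u2→v3 (+1); matched 2.
Augmenting path u3→v4 (+1); matched 3.
Augmenting path u4→v5 (+1); matched 4.
Augmenting path u5→v3→u2→v4→u3→v1→u1→v2 (+1); matched 5.
No augmenting path remains; maximum matching = 5.
König certificate: {u1, u2, u3, u4, v3} is a vertex cover of size 5 (every listed pair touches it), so no matching can be larger.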